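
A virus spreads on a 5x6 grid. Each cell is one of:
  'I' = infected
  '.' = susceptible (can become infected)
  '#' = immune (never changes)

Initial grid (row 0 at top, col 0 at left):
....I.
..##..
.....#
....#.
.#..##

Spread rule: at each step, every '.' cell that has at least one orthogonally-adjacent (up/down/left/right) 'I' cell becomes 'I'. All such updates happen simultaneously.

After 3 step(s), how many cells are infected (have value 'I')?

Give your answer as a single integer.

Step 0 (initial): 1 infected
Step 1: +3 new -> 4 infected
Step 2: +3 new -> 7 infected
Step 3: +2 new -> 9 infected

Answer: 9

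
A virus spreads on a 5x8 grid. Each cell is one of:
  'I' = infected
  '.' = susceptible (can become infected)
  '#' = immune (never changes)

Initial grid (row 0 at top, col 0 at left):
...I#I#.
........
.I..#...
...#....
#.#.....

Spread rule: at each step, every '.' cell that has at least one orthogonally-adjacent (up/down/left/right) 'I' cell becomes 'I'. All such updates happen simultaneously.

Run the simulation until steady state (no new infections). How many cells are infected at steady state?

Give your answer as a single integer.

Step 0 (initial): 3 infected
Step 1: +7 new -> 10 infected
Step 2: +10 new -> 20 infected
Step 3: +4 new -> 24 infected
Step 4: +5 new -> 29 infected
Step 5: +3 new -> 32 infected
Step 6: +2 new -> 34 infected
Step 7: +0 new -> 34 infected

Answer: 34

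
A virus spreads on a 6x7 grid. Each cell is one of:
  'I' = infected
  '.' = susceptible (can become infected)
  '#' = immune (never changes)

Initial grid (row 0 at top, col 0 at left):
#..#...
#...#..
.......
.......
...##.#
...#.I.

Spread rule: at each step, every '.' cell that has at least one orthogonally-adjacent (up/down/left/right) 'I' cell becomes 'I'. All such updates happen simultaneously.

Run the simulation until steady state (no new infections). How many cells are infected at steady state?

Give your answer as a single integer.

Step 0 (initial): 1 infected
Step 1: +3 new -> 4 infected
Step 2: +1 new -> 5 infected
Step 3: +3 new -> 8 infected
Step 4: +4 new -> 12 infected
Step 5: +4 new -> 16 infected
Step 6: +6 new -> 22 infected
Step 7: +5 new -> 27 infected
Step 8: +5 new -> 32 infected
Step 9: +2 new -> 34 infected
Step 10: +0 new -> 34 infected

Answer: 34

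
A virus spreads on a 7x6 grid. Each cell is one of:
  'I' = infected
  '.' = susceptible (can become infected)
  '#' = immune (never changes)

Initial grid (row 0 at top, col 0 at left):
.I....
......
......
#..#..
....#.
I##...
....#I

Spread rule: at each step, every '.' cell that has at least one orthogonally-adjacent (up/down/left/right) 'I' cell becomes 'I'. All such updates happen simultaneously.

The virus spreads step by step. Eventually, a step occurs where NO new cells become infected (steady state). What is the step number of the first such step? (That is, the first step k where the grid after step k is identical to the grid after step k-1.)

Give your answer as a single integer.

Step 0 (initial): 3 infected
Step 1: +6 new -> 9 infected
Step 2: +8 new -> 17 infected
Step 3: +9 new -> 26 infected
Step 4: +8 new -> 34 infected
Step 5: +2 new -> 36 infected
Step 6: +0 new -> 36 infected

Answer: 6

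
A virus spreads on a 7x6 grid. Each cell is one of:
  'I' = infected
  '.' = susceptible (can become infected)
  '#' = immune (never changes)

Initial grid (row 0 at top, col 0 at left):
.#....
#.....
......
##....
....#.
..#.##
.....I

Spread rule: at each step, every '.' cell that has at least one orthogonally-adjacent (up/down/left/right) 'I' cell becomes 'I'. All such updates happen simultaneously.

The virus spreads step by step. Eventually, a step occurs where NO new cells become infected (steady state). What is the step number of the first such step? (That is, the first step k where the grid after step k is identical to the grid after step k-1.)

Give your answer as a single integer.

Step 0 (initial): 1 infected
Step 1: +1 new -> 2 infected
Step 2: +1 new -> 3 infected
Step 3: +2 new -> 5 infected
Step 4: +2 new -> 7 infected
Step 5: +4 new -> 11 infected
Step 6: +5 new -> 16 infected
Step 7: +5 new -> 21 infected
Step 8: +6 new -> 27 infected
Step 9: +5 new -> 32 infected
Step 10: +1 new -> 33 infected
Step 11: +0 new -> 33 infected

Answer: 11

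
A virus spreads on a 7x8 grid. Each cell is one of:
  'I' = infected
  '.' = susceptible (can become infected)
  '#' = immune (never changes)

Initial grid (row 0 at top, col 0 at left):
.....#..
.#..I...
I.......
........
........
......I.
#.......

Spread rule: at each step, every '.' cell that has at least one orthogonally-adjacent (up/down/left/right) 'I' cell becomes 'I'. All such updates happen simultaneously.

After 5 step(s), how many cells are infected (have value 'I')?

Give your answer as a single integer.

Answer: 53

Derivation:
Step 0 (initial): 3 infected
Step 1: +11 new -> 14 infected
Step 2: +16 new -> 30 infected
Step 3: +14 new -> 44 infected
Step 4: +7 new -> 51 infected
Step 5: +2 new -> 53 infected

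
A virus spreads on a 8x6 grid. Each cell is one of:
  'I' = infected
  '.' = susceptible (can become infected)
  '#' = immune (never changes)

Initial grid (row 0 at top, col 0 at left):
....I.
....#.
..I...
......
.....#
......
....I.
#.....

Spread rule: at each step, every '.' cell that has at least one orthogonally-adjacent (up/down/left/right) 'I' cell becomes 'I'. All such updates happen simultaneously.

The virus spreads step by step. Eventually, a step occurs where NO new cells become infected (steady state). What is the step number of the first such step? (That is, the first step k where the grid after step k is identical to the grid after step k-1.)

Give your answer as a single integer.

Step 0 (initial): 3 infected
Step 1: +10 new -> 13 infected
Step 2: +15 new -> 28 infected
Step 3: +10 new -> 38 infected
Step 4: +6 new -> 44 infected
Step 5: +1 new -> 45 infected
Step 6: +0 new -> 45 infected

Answer: 6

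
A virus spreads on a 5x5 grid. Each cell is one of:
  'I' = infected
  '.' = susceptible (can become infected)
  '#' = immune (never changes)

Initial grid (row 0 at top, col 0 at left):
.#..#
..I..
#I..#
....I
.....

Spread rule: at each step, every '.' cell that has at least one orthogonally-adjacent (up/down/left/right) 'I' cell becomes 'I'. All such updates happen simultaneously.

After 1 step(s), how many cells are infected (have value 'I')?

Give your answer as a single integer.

Step 0 (initial): 3 infected
Step 1: +7 new -> 10 infected

Answer: 10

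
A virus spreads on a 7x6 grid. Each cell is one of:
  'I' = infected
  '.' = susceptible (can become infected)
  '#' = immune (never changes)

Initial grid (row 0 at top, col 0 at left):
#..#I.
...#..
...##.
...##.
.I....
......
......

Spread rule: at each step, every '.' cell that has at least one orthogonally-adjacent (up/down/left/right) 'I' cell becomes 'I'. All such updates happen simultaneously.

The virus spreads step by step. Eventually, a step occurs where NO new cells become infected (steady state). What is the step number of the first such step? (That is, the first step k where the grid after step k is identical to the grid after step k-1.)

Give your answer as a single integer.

Answer: 7

Derivation:
Step 0 (initial): 2 infected
Step 1: +6 new -> 8 infected
Step 2: +8 new -> 16 infected
Step 3: +8 new -> 24 infected
Step 4: +7 new -> 31 infected
Step 5: +3 new -> 34 infected
Step 6: +1 new -> 35 infected
Step 7: +0 new -> 35 infected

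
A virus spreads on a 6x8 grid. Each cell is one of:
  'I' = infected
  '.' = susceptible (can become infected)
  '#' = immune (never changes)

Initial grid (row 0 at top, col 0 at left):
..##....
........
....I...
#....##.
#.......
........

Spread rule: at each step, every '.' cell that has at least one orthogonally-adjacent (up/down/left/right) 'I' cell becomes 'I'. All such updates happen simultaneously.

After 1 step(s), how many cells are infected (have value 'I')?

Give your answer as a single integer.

Answer: 5

Derivation:
Step 0 (initial): 1 infected
Step 1: +4 new -> 5 infected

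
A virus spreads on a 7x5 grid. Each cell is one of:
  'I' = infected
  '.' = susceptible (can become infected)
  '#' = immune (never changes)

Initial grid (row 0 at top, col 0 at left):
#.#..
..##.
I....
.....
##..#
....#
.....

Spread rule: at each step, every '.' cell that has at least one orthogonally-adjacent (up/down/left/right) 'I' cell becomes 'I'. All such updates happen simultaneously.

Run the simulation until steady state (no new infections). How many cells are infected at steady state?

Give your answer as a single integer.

Step 0 (initial): 1 infected
Step 1: +3 new -> 4 infected
Step 2: +3 new -> 7 infected
Step 3: +3 new -> 10 infected
Step 4: +3 new -> 13 infected
Step 5: +4 new -> 17 infected
Step 6: +4 new -> 21 infected
Step 7: +4 new -> 25 infected
Step 8: +2 new -> 27 infected
Step 9: +0 new -> 27 infected

Answer: 27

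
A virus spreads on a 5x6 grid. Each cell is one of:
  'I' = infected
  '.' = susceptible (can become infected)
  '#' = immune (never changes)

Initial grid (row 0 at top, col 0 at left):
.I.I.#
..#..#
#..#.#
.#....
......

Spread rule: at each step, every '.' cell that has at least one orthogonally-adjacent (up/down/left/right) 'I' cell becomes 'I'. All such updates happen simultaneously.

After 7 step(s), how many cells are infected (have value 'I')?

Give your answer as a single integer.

Answer: 22

Derivation:
Step 0 (initial): 2 infected
Step 1: +5 new -> 7 infected
Step 2: +3 new -> 10 infected
Step 3: +2 new -> 12 infected
Step 4: +2 new -> 14 infected
Step 5: +4 new -> 18 infected
Step 6: +3 new -> 21 infected
Step 7: +1 new -> 22 infected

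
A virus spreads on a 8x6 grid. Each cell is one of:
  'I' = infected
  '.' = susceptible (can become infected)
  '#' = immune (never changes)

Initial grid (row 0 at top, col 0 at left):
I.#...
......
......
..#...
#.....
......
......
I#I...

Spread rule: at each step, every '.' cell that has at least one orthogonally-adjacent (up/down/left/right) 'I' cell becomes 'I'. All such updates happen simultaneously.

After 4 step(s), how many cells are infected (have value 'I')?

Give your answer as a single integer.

Step 0 (initial): 3 infected
Step 1: +5 new -> 8 infected
Step 2: +7 new -> 15 infected
Step 3: +8 new -> 23 infected
Step 4: +7 new -> 30 infected

Answer: 30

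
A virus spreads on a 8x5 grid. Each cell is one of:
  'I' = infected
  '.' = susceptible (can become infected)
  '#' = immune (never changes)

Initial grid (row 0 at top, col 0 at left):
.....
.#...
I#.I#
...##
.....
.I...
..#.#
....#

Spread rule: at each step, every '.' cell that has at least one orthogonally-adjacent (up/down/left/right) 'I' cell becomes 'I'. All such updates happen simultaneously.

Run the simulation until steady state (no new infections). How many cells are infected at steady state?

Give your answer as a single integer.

Answer: 32

Derivation:
Step 0 (initial): 3 infected
Step 1: +8 new -> 11 infected
Step 2: +11 new -> 22 infected
Step 3: +8 new -> 30 infected
Step 4: +2 new -> 32 infected
Step 5: +0 new -> 32 infected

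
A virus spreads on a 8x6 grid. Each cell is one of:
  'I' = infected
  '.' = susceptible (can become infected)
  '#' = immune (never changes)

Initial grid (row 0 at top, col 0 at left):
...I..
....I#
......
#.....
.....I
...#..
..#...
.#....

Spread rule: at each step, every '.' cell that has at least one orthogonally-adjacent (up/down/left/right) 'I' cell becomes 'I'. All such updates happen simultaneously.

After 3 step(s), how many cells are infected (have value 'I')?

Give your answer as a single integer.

Answer: 26

Derivation:
Step 0 (initial): 3 infected
Step 1: +7 new -> 10 infected
Step 2: +9 new -> 19 infected
Step 3: +7 new -> 26 infected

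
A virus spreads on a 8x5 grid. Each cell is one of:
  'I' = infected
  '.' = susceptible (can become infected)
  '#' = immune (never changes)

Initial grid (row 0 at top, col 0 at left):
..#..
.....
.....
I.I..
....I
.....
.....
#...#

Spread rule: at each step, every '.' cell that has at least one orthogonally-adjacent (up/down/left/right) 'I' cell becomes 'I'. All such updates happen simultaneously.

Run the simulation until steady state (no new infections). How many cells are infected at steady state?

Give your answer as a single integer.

Step 0 (initial): 3 infected
Step 1: +9 new -> 12 infected
Step 2: +10 new -> 22 infected
Step 3: +8 new -> 30 infected
Step 4: +6 new -> 36 infected
Step 5: +1 new -> 37 infected
Step 6: +0 new -> 37 infected

Answer: 37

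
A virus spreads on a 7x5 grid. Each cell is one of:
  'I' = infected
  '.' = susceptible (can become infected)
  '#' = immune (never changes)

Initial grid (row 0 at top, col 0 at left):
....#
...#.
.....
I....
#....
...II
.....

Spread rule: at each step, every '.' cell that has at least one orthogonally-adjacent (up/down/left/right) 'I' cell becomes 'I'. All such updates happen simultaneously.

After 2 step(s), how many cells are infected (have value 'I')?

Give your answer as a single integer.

Answer: 19

Derivation:
Step 0 (initial): 3 infected
Step 1: +7 new -> 10 infected
Step 2: +9 new -> 19 infected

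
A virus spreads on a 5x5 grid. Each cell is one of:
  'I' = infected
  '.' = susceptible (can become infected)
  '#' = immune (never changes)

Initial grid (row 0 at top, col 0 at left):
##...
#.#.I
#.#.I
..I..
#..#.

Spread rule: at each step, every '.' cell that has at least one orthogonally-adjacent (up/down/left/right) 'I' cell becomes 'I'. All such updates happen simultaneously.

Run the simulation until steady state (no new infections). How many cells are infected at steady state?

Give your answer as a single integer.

Answer: 17

Derivation:
Step 0 (initial): 3 infected
Step 1: +7 new -> 10 infected
Step 2: +5 new -> 15 infected
Step 3: +2 new -> 17 infected
Step 4: +0 new -> 17 infected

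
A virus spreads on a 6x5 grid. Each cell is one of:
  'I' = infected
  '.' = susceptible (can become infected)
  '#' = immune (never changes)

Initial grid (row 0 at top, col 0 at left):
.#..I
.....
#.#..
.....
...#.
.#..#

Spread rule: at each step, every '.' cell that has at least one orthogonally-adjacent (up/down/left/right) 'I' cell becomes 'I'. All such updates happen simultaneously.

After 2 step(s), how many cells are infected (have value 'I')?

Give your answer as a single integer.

Step 0 (initial): 1 infected
Step 1: +2 new -> 3 infected
Step 2: +3 new -> 6 infected

Answer: 6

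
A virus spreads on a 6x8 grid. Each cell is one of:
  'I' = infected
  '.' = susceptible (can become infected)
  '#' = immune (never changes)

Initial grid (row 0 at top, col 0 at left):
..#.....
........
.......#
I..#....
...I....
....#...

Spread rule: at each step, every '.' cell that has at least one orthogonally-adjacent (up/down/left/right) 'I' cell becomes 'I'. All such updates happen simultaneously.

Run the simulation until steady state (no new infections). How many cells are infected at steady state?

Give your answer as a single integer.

Answer: 44

Derivation:
Step 0 (initial): 2 infected
Step 1: +6 new -> 8 infected
Step 2: +8 new -> 16 infected
Step 3: +8 new -> 24 infected
Step 4: +8 new -> 32 infected
Step 5: +6 new -> 38 infected
Step 6: +3 new -> 41 infected
Step 7: +2 new -> 43 infected
Step 8: +1 new -> 44 infected
Step 9: +0 new -> 44 infected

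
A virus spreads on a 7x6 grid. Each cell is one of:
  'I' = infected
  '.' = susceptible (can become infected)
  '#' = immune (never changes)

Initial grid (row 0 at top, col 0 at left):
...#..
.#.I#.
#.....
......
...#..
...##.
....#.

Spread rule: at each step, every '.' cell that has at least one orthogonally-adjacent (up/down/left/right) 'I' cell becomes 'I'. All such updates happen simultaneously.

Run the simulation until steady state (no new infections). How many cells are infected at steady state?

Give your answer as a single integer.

Step 0 (initial): 1 infected
Step 1: +2 new -> 3 infected
Step 2: +4 new -> 7 infected
Step 3: +5 new -> 12 infected
Step 4: +6 new -> 18 infected
Step 5: +6 new -> 24 infected
Step 6: +5 new -> 29 infected
Step 7: +4 new -> 33 infected
Step 8: +1 new -> 34 infected
Step 9: +0 new -> 34 infected

Answer: 34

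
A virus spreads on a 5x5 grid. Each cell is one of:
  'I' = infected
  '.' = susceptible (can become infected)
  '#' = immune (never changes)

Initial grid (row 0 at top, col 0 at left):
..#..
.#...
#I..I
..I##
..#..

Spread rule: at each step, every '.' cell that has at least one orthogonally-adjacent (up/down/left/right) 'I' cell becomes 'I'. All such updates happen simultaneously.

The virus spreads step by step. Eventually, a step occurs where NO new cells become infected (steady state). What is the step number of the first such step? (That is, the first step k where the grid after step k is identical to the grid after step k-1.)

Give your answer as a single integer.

Answer: 4

Derivation:
Step 0 (initial): 3 infected
Step 1: +4 new -> 7 infected
Step 2: +5 new -> 12 infected
Step 3: +2 new -> 14 infected
Step 4: +0 new -> 14 infected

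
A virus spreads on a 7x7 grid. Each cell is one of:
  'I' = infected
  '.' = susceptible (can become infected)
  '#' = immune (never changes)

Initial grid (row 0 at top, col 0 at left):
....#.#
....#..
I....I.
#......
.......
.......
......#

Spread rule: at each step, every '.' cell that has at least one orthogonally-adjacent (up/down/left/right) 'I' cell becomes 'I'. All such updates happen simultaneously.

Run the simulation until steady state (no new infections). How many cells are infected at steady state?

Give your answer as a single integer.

Step 0 (initial): 2 infected
Step 1: +6 new -> 8 infected
Step 2: +10 new -> 18 infected
Step 3: +9 new -> 27 infected
Step 4: +9 new -> 36 infected
Step 5: +5 new -> 41 infected
Step 6: +3 new -> 44 infected
Step 7: +0 new -> 44 infected

Answer: 44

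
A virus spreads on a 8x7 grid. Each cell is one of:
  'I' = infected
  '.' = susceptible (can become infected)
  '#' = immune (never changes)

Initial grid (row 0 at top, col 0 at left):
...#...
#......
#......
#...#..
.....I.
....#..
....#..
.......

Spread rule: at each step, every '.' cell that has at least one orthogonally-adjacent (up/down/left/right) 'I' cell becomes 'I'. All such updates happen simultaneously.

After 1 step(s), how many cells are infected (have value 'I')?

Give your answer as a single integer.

Answer: 5

Derivation:
Step 0 (initial): 1 infected
Step 1: +4 new -> 5 infected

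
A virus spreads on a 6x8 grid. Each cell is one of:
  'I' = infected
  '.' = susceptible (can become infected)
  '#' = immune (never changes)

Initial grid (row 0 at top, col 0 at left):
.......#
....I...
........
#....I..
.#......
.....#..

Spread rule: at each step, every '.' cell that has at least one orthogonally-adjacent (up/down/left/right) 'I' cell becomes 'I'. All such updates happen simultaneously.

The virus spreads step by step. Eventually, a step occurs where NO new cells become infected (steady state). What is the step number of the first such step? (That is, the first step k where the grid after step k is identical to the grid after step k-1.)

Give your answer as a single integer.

Step 0 (initial): 2 infected
Step 1: +8 new -> 10 infected
Step 2: +10 new -> 20 infected
Step 3: +11 new -> 31 infected
Step 4: +7 new -> 38 infected
Step 5: +3 new -> 41 infected
Step 6: +1 new -> 42 infected
Step 7: +1 new -> 43 infected
Step 8: +1 new -> 44 infected
Step 9: +0 new -> 44 infected

Answer: 9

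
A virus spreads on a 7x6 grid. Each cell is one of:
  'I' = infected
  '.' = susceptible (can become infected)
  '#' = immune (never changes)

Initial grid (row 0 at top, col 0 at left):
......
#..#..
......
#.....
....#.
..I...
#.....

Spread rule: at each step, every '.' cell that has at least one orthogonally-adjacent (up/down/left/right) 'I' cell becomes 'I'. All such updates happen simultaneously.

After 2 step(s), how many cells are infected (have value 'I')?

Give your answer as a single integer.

Step 0 (initial): 1 infected
Step 1: +4 new -> 5 infected
Step 2: +7 new -> 12 infected

Answer: 12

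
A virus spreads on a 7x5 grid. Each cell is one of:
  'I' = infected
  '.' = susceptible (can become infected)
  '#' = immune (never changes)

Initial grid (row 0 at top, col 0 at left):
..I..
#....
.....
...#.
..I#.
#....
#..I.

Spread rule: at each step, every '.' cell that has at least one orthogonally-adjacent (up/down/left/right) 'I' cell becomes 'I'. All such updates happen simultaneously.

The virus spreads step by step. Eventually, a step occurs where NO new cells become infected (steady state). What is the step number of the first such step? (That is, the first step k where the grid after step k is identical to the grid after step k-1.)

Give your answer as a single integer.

Answer: 5

Derivation:
Step 0 (initial): 3 infected
Step 1: +9 new -> 12 infected
Step 2: +10 new -> 22 infected
Step 3: +5 new -> 27 infected
Step 4: +3 new -> 30 infected
Step 5: +0 new -> 30 infected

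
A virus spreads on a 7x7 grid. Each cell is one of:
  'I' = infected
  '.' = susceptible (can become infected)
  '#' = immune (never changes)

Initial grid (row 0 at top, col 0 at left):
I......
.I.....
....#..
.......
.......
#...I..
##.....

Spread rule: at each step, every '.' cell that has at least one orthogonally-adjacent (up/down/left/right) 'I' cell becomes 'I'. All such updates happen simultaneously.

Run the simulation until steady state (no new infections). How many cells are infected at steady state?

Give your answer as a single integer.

Step 0 (initial): 3 infected
Step 1: +8 new -> 11 infected
Step 2: +12 new -> 23 infected
Step 3: +13 new -> 36 infected
Step 4: +5 new -> 41 infected
Step 5: +3 new -> 44 infected
Step 6: +1 new -> 45 infected
Step 7: +0 new -> 45 infected

Answer: 45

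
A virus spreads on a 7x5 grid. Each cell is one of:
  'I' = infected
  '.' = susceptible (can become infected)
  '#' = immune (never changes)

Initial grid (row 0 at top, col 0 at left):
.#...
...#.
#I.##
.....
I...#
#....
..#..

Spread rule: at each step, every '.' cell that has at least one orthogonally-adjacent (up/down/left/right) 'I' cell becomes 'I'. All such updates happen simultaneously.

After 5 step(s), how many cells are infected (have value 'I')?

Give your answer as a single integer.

Step 0 (initial): 2 infected
Step 1: +5 new -> 7 infected
Step 2: +5 new -> 12 infected
Step 3: +6 new -> 18 infected
Step 4: +4 new -> 22 infected
Step 5: +3 new -> 25 infected

Answer: 25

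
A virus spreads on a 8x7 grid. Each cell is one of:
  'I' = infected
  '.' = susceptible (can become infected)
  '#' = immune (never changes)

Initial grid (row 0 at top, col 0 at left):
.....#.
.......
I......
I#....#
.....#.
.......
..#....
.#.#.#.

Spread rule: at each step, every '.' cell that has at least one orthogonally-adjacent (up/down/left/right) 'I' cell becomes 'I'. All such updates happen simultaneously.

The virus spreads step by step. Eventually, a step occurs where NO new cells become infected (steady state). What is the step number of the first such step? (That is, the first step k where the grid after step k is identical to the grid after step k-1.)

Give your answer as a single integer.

Answer: 11

Derivation:
Step 0 (initial): 2 infected
Step 1: +3 new -> 5 infected
Step 2: +5 new -> 10 infected
Step 3: +7 new -> 17 infected
Step 4: +8 new -> 25 infected
Step 5: +6 new -> 31 infected
Step 6: +6 new -> 37 infected
Step 7: +3 new -> 40 infected
Step 8: +4 new -> 44 infected
Step 9: +2 new -> 46 infected
Step 10: +1 new -> 47 infected
Step 11: +0 new -> 47 infected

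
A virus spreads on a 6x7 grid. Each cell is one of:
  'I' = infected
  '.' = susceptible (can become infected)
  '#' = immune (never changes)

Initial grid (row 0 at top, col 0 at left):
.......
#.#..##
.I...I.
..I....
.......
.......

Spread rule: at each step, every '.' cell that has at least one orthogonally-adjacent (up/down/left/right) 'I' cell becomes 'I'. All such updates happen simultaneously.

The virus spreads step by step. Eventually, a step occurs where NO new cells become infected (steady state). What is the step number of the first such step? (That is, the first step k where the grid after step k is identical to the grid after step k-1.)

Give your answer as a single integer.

Answer: 6

Derivation:
Step 0 (initial): 3 infected
Step 1: +9 new -> 12 infected
Step 2: +10 new -> 22 infected
Step 3: +10 new -> 32 infected
Step 4: +5 new -> 37 infected
Step 5: +1 new -> 38 infected
Step 6: +0 new -> 38 infected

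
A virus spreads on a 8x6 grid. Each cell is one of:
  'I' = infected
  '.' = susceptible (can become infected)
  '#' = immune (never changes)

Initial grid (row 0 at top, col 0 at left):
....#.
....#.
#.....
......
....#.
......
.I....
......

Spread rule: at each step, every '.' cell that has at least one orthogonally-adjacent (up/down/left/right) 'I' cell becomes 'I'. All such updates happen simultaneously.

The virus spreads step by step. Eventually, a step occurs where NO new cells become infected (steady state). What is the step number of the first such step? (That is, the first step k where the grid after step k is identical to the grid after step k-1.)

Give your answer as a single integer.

Answer: 11

Derivation:
Step 0 (initial): 1 infected
Step 1: +4 new -> 5 infected
Step 2: +6 new -> 11 infected
Step 3: +6 new -> 17 infected
Step 4: +7 new -> 24 infected
Step 5: +5 new -> 29 infected
Step 6: +6 new -> 35 infected
Step 7: +5 new -> 40 infected
Step 8: +2 new -> 42 infected
Step 9: +1 new -> 43 infected
Step 10: +1 new -> 44 infected
Step 11: +0 new -> 44 infected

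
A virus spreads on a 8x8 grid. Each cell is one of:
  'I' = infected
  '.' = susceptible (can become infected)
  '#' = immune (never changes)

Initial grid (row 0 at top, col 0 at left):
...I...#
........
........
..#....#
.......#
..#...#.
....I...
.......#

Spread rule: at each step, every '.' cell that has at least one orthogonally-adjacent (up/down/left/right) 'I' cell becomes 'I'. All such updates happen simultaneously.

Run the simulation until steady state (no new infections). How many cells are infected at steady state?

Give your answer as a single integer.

Answer: 57

Derivation:
Step 0 (initial): 2 infected
Step 1: +7 new -> 9 infected
Step 2: +12 new -> 21 infected
Step 3: +14 new -> 35 infected
Step 4: +11 new -> 46 infected
Step 5: +8 new -> 54 infected
Step 6: +3 new -> 57 infected
Step 7: +0 new -> 57 infected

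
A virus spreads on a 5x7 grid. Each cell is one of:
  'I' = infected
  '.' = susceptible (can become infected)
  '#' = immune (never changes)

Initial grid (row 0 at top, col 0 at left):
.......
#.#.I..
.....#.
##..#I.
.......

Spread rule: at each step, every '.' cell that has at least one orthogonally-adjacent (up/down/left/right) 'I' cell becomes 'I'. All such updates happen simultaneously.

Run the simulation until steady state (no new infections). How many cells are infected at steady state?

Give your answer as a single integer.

Answer: 29

Derivation:
Step 0 (initial): 2 infected
Step 1: +6 new -> 8 infected
Step 2: +7 new -> 15 infected
Step 3: +5 new -> 20 infected
Step 4: +4 new -> 24 infected
Step 5: +4 new -> 28 infected
Step 6: +1 new -> 29 infected
Step 7: +0 new -> 29 infected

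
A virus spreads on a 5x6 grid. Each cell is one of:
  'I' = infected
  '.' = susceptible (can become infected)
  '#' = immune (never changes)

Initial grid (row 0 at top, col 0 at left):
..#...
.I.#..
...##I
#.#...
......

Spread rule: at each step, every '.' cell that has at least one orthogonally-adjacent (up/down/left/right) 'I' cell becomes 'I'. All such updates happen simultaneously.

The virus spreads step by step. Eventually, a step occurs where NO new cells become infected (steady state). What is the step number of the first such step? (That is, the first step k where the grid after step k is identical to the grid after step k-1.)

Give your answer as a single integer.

Answer: 5

Derivation:
Step 0 (initial): 2 infected
Step 1: +6 new -> 8 infected
Step 2: +8 new -> 16 infected
Step 3: +4 new -> 20 infected
Step 4: +4 new -> 24 infected
Step 5: +0 new -> 24 infected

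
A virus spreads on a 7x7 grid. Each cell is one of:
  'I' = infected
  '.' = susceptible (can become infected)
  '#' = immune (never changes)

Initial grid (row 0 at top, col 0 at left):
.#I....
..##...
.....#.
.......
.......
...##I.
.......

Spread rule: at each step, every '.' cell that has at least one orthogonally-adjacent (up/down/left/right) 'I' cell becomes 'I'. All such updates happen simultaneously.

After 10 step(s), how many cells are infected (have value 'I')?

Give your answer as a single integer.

Step 0 (initial): 2 infected
Step 1: +4 new -> 6 infected
Step 2: +6 new -> 12 infected
Step 3: +6 new -> 18 infected
Step 4: +7 new -> 25 infected
Step 5: +6 new -> 31 infected
Step 6: +5 new -> 36 infected
Step 7: +3 new -> 39 infected
Step 8: +2 new -> 41 infected
Step 9: +1 new -> 42 infected
Step 10: +1 new -> 43 infected

Answer: 43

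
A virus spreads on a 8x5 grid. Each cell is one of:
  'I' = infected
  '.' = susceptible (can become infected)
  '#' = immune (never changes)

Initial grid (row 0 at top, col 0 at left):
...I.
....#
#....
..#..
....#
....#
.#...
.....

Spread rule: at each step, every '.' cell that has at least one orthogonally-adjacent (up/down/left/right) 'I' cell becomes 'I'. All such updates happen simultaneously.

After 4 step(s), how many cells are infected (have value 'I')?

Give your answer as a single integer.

Answer: 16

Derivation:
Step 0 (initial): 1 infected
Step 1: +3 new -> 4 infected
Step 2: +3 new -> 7 infected
Step 3: +5 new -> 12 infected
Step 4: +4 new -> 16 infected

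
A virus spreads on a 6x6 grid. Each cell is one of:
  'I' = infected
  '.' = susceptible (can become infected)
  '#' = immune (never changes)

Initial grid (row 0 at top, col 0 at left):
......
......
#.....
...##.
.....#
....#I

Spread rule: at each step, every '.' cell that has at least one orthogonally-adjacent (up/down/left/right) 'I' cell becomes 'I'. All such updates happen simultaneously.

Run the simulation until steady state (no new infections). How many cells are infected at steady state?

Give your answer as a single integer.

Answer: 1

Derivation:
Step 0 (initial): 1 infected
Step 1: +0 new -> 1 infected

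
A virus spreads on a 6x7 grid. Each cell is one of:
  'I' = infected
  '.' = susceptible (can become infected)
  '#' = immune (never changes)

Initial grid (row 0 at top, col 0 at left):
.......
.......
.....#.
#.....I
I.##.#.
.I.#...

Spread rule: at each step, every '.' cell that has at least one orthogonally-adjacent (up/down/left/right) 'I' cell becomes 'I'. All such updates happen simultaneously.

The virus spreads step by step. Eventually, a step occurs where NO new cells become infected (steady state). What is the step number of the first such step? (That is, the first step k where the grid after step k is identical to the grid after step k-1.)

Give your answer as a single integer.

Answer: 7

Derivation:
Step 0 (initial): 3 infected
Step 1: +6 new -> 9 infected
Step 2: +4 new -> 13 infected
Step 3: +8 new -> 21 infected
Step 4: +7 new -> 28 infected
Step 5: +5 new -> 33 infected
Step 6: +3 new -> 36 infected
Step 7: +0 new -> 36 infected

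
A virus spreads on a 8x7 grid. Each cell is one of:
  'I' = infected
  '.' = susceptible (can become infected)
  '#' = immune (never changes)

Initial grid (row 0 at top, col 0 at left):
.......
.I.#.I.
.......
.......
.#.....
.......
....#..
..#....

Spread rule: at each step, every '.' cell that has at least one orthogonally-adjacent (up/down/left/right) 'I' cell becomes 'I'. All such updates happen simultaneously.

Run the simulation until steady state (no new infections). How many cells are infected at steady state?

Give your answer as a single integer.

Step 0 (initial): 2 infected
Step 1: +8 new -> 10 infected
Step 2: +10 new -> 20 infected
Step 3: +7 new -> 27 infected
Step 4: +6 new -> 33 infected
Step 5: +6 new -> 39 infected
Step 6: +6 new -> 45 infected
Step 7: +5 new -> 50 infected
Step 8: +2 new -> 52 infected
Step 9: +0 new -> 52 infected

Answer: 52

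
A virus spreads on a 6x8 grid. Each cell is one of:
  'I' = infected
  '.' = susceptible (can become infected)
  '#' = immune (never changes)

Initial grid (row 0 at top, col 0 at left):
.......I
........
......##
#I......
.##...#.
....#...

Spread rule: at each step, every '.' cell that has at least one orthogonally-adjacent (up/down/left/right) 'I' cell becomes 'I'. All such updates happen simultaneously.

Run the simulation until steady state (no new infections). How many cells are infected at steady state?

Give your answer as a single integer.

Step 0 (initial): 2 infected
Step 1: +4 new -> 6 infected
Step 2: +6 new -> 12 infected
Step 3: +8 new -> 20 infected
Step 4: +10 new -> 30 infected
Step 5: +3 new -> 33 infected
Step 6: +3 new -> 36 infected
Step 7: +3 new -> 39 infected
Step 8: +2 new -> 41 infected
Step 9: +0 new -> 41 infected

Answer: 41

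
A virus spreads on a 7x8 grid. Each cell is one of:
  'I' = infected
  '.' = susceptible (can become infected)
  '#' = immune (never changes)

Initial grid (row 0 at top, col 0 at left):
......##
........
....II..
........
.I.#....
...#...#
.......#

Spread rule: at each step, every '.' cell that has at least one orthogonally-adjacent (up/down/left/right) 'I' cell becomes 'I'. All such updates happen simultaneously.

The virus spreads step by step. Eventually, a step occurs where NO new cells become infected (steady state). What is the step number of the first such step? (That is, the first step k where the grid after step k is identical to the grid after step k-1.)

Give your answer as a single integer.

Step 0 (initial): 3 infected
Step 1: +10 new -> 13 infected
Step 2: +16 new -> 29 infected
Step 3: +11 new -> 40 infected
Step 4: +8 new -> 48 infected
Step 5: +2 new -> 50 infected
Step 6: +0 new -> 50 infected

Answer: 6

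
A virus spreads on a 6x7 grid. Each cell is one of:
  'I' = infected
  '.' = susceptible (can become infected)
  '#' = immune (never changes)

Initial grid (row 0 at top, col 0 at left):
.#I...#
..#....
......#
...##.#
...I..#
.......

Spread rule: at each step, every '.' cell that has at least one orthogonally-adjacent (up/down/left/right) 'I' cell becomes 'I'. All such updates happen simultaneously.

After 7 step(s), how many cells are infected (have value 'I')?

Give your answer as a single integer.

Answer: 34

Derivation:
Step 0 (initial): 2 infected
Step 1: +4 new -> 6 infected
Step 2: +7 new -> 13 infected
Step 3: +9 new -> 22 infected
Step 4: +7 new -> 29 infected
Step 5: +3 new -> 32 infected
Step 6: +1 new -> 33 infected
Step 7: +1 new -> 34 infected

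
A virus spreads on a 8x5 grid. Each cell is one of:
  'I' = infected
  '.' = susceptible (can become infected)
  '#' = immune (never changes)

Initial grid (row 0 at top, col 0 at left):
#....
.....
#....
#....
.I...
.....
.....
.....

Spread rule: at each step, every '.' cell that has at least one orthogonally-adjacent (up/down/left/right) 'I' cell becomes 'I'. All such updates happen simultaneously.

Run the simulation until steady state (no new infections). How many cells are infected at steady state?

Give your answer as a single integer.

Step 0 (initial): 1 infected
Step 1: +4 new -> 5 infected
Step 2: +6 new -> 11 infected
Step 3: +8 new -> 19 infected
Step 4: +9 new -> 28 infected
Step 5: +5 new -> 33 infected
Step 6: +3 new -> 36 infected
Step 7: +1 new -> 37 infected
Step 8: +0 new -> 37 infected

Answer: 37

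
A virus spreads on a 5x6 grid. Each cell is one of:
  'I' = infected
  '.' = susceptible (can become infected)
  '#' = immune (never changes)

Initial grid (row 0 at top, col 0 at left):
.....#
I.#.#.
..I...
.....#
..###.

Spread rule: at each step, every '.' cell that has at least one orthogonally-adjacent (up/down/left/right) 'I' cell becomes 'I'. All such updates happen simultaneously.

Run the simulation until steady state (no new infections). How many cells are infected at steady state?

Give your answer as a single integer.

Step 0 (initial): 2 infected
Step 1: +6 new -> 8 infected
Step 2: +6 new -> 14 infected
Step 3: +6 new -> 20 infected
Step 4: +2 new -> 22 infected
Step 5: +0 new -> 22 infected

Answer: 22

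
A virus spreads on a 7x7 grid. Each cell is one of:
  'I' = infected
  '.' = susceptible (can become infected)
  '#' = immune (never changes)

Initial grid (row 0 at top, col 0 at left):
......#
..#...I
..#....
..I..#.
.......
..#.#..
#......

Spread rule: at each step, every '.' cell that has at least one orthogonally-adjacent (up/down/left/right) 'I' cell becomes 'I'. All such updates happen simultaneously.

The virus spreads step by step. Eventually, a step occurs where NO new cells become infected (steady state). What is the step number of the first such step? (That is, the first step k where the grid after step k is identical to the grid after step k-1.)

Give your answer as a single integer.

Answer: 7

Derivation:
Step 0 (initial): 2 infected
Step 1: +5 new -> 7 infected
Step 2: +10 new -> 17 infected
Step 3: +10 new -> 27 infected
Step 4: +8 new -> 35 infected
Step 5: +6 new -> 41 infected
Step 6: +1 new -> 42 infected
Step 7: +0 new -> 42 infected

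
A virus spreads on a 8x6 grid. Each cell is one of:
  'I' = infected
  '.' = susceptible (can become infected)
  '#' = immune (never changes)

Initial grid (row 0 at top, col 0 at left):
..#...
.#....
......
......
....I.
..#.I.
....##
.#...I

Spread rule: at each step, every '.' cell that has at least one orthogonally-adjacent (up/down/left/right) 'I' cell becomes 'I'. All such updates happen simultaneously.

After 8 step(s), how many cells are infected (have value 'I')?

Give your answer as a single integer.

Answer: 41

Derivation:
Step 0 (initial): 3 infected
Step 1: +6 new -> 9 infected
Step 2: +6 new -> 15 infected
Step 3: +7 new -> 22 infected
Step 4: +8 new -> 30 infected
Step 5: +7 new -> 37 infected
Step 6: +2 new -> 39 infected
Step 7: +1 new -> 40 infected
Step 8: +1 new -> 41 infected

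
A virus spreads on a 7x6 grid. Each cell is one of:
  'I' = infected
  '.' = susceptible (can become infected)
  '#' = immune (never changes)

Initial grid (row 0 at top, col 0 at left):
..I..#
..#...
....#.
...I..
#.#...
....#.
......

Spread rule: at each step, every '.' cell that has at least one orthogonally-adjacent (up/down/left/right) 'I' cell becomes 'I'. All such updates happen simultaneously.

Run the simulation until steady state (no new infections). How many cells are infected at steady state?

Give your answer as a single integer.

Step 0 (initial): 2 infected
Step 1: +6 new -> 8 infected
Step 2: +9 new -> 17 infected
Step 3: +9 new -> 26 infected
Step 4: +6 new -> 32 infected
Step 5: +3 new -> 35 infected
Step 6: +1 new -> 36 infected
Step 7: +0 new -> 36 infected

Answer: 36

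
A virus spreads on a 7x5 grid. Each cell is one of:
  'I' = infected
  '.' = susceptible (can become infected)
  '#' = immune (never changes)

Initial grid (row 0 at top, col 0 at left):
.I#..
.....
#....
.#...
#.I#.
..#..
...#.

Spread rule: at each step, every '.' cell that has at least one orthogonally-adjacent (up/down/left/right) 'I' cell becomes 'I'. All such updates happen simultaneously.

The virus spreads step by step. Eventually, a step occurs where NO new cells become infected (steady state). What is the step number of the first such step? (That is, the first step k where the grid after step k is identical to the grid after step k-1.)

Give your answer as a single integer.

Step 0 (initial): 2 infected
Step 1: +4 new -> 6 infected
Step 2: +6 new -> 12 infected
Step 3: +5 new -> 17 infected
Step 4: +6 new -> 23 infected
Step 5: +2 new -> 25 infected
Step 6: +2 new -> 27 infected
Step 7: +0 new -> 27 infected

Answer: 7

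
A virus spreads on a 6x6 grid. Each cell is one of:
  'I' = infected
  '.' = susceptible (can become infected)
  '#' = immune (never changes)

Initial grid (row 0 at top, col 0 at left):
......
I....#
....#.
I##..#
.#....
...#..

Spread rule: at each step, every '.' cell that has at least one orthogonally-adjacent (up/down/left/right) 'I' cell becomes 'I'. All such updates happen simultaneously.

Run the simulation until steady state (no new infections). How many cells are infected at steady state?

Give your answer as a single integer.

Answer: 28

Derivation:
Step 0 (initial): 2 infected
Step 1: +4 new -> 6 infected
Step 2: +4 new -> 10 infected
Step 3: +4 new -> 14 infected
Step 4: +4 new -> 18 infected
Step 5: +3 new -> 21 infected
Step 6: +3 new -> 24 infected
Step 7: +1 new -> 25 infected
Step 8: +2 new -> 27 infected
Step 9: +1 new -> 28 infected
Step 10: +0 new -> 28 infected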